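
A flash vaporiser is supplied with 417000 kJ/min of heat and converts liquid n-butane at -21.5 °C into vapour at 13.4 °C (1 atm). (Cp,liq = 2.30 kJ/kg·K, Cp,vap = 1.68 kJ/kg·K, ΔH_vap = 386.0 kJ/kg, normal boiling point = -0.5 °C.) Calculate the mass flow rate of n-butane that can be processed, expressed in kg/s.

Δh = 2.30×(-0.5−-21.5) + 386.0 + 1.68×(13.4−-0.5) = 457.65 kJ/kg
Q = 417000 kJ/min = 6950 kJ/s = 6950 kJ/s
ṁ = Q/Δh = 6950 / 457.65 = 15.186 kg/s

ṁ = 15.2 kg/s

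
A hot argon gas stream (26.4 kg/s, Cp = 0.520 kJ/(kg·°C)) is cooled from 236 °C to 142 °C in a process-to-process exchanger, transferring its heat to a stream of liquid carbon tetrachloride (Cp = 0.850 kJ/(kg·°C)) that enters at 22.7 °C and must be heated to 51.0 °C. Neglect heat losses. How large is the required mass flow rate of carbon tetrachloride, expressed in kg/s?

ṁ_c = 53.6 kg/s

Heat released by hot stream: Q = 26.4 × 0.520 × (236 − 142) = 1290.4 kJ/s
Energy balance on cold side (adiabatic exchanger): Q = ṁ_c·Cp_c·(T_c,out − T_c,in)
ṁ_c = 1290.4 / [0.850 × (51.0 − 22.7)] = 53.645 kg/s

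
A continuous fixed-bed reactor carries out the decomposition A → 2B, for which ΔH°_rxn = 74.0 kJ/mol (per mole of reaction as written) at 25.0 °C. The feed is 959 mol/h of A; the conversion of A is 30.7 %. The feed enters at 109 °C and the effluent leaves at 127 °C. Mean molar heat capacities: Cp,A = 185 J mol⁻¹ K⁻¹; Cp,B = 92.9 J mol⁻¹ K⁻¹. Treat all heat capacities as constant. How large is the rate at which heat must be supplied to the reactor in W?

Q_in = 6950 W

Extent of reaction ξ = 0.307 × 959 = 294.41 mol/h
Reaction term: ξ·ΔH°_rxn = 294.41 × 74.0 = 21787 kJ/h
Sensible, feed 109→25 °C: -14903 kJ/h
Outlet flows (mol/h): A 664.59, B 588.83
Sensible, products 25→127 °C: 18120 kJ/h
Q = ΔH = 25004 kJ/h = 6.9456 kW
Heat supplied = 6945.6 W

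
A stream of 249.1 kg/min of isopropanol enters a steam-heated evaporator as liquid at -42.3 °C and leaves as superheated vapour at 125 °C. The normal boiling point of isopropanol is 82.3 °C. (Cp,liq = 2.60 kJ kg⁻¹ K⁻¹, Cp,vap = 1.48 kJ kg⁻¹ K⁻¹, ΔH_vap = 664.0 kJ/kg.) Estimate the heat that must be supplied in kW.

liquid -42.3→82.3 °C: 323.96 kJ/kg
vaporisation at 82.3 °C: 664 kJ/kg
vapour 82.3→125 °C: 63.196 kJ/kg
Δh = 323.96 + 664 + 63.196 = 1051.2 kJ/kg
Q = ṁ·Δh = 249.1 kg/min × 1051.2 kJ/kg = 261840 kJ/min
|Q| = 4364 kW

Q = 4360 kW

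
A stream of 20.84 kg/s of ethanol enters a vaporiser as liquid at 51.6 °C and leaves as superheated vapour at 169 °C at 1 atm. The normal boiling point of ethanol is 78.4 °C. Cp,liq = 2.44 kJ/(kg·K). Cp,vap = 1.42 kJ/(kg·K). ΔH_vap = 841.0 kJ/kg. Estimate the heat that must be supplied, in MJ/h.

Q = 77700 MJ/h

liquid 51.6→78.4 °C: 65.392 kJ/kg
vaporisation at 78.4 °C: 841 kJ/kg
vapour 78.4→169 °C: 128.65 kJ/kg
Δh = 65.392 + 841 + 128.65 = 1035 kJ/kg
Q = ṁ·Δh = 20.84 kg/s × 1035 kJ/kg = 21570 kJ/s
|Q| = 21570 kW = 77653 MJ/h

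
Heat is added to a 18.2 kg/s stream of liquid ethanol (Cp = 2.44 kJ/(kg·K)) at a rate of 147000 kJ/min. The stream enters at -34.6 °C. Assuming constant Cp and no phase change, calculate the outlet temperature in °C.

T_out = 20.6 °C

Q = 147000 kJ/min = 2450 kJ/s
ΔT = Q/(ṁ·Cp) = 2450/(18.2×2.44) = 55.17 K
T_out = -34.6 + 55.17 = 20.57 °C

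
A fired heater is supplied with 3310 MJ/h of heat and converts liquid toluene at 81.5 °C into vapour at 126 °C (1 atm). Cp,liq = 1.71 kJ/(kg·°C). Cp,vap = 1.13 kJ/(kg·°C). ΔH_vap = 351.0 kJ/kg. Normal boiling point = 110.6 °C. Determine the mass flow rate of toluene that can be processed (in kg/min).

Δh = 1.71×(110.6−81.5) + 351.0 + 1.13×(126−110.6) = 418.16 kJ/kg
Q = 3310 MJ/h = 919.44 kJ/s = 55167 kJ/min
ṁ = Q/Δh = 55167 / 418.16 = 131.93 kg/min

ṁ = 132 kg/min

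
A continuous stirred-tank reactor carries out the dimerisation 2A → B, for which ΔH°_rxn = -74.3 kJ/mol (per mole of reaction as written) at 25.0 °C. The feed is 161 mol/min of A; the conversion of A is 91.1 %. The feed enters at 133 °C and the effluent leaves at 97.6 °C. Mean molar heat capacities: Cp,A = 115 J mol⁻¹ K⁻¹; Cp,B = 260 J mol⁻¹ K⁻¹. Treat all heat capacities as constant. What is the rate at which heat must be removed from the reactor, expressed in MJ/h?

Q_out = 357 MJ/h

Extent of reaction ξ = 0.911 × 161 / 2 = 73.335 mol/min
Reaction term: ξ·ΔH°_rxn = 73.335 × -74.3 = -5448.8 kJ/min
Sensible, feed 133→25 °C: -1999.6 kJ/min
Outlet flows (mol/min): A 14.329, B 73.335
Sensible, products 25→97.6 °C: 1503.9 kJ/min
Q = ΔH = -5944.5 kJ/min = -99.076 kW
Heat removed = 356.67 MJ/h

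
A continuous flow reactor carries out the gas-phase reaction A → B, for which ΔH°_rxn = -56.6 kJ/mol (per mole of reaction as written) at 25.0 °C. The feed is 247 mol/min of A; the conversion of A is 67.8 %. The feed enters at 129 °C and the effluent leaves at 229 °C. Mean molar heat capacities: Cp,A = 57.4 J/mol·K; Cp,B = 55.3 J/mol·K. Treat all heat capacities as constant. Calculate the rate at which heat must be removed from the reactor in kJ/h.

Q_out = 488000 kJ/h

Extent of reaction ξ = 0.678 × 247 = 167.47 mol/min
Reaction term: ξ·ΔH°_rxn = 167.47 × -56.6 = -9478.6 kJ/min
Sensible, feed 129→25 °C: -1474.5 kJ/min
Outlet flows (mol/min): A 79.534, B 167.47
Sensible, products 25→229 °C: 2820.5 kJ/min
Q = ΔH = -8132.5 kJ/min = -135.54 kW
Heat removed = 487950 kJ/h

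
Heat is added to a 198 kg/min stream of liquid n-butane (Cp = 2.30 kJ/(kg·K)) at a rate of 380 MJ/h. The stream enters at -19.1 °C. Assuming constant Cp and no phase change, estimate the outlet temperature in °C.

T_out = -5.19 °C

Q = 380 MJ/h = 6333.3 kJ/min
ΔT = Q/(ṁ·Cp) = 6333.3/(198×2.30) = 13.907 K
T_out = -19.1 + 13.907 = -5.1928 °C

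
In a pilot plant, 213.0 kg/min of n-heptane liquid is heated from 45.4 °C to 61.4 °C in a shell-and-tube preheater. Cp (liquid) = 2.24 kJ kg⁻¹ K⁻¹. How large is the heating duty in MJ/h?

Q = 458 MJ/h

Q = ṁ·Cp·ΔT = 213.0 × 2.24 × (61.4 − 45.4) = 7633.9 kJ/min
Converting: 7633.9 / 60 s = 127.23 kW
Heating duty = 458.04 MJ/h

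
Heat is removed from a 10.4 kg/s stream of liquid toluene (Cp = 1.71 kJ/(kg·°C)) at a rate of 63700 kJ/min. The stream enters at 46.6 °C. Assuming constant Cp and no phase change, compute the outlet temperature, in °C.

T_out = -13.1 °C

Q = 63700 kJ/min = 1061.7 kJ/s
ΔT = Q/(ṁ·Cp) = 1061.7/(10.4×1.71) = 59.698 K
T_out = 46.6 − 59.698 = -13.098 °C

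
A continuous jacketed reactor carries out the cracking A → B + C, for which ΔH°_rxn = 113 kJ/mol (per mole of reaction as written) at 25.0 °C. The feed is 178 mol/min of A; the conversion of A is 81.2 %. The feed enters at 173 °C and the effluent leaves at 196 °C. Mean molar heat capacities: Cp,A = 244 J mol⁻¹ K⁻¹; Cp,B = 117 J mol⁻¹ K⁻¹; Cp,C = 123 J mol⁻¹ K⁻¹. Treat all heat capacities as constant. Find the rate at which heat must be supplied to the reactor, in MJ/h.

Extent of reaction ξ = 0.812 × 178 = 144.54 mol/min
Reaction term: ξ·ΔH°_rxn = 144.54 × 113 = 16333 kJ/min
Sensible, feed 173→25 °C: -6427.9 kJ/min
Outlet flows (mol/min): A 33.464, B 144.54, C 144.54
Sensible, products 25→196 °C: 7328 kJ/min
Q = ΔH = 17233 kJ/min = 287.21 kW
Heat supplied = 1034 MJ/h

Q_in = 1030 MJ/h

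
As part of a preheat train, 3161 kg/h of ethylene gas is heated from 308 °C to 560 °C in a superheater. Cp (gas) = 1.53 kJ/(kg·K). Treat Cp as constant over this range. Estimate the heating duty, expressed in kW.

Q = 339 kW

Q = ṁ·Cp·ΔT = 3161 × 1.53 × (560 − 308) = 1.2188e+06 kJ/h
Converting: 1.2188e+06 / 3600 s = 338.54 kW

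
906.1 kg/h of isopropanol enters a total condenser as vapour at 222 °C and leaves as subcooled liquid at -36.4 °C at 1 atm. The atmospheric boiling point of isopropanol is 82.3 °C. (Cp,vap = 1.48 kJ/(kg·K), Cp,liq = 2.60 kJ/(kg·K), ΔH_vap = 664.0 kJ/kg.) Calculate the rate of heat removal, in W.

Q_c = 297000 W

vapour 222→82.3 °C: -206.76 kJ/kg
condensation at 82.3 °C: -664 kJ/kg
liquid 82.3→-36.4 °C: -308.62 kJ/kg
Δh = -206.76 + -664 + -308.62 = -1179.4 kJ/kg
Q = ṁ·Δh = 906.1 kg/h × -1179.4 kJ/kg = -1.0686e+06 kJ/h
|Q| = 296.84 kW = 296840 W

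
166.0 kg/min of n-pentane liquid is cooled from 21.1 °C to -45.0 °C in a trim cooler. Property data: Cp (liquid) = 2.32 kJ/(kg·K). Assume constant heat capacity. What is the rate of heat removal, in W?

Q = ṁ·Cp·ΔT = 166.0 × 2.32 × (-45.0 − 21.1) = -25456 kJ/min
Converting: 25456 / 60 s = 424.27 kW
Cooling duty = 424270 W

Q_c = 424000 W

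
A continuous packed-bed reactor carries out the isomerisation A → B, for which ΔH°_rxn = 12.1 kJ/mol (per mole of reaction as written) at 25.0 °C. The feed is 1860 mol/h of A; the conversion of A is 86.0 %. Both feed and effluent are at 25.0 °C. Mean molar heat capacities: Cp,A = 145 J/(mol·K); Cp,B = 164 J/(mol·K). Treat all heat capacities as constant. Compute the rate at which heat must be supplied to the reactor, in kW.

Extent of reaction ξ = 0.860 × 1860 = 1599.6 mol/h
Reaction term: ξ·ΔH°_rxn = 1599.6 × 12.1 = 19355 kJ/h
Q = ΔH = 19355 kJ/h = 5.3764 kW
Heat supplied = 5.3764 kW

Q_in = 5.38 kW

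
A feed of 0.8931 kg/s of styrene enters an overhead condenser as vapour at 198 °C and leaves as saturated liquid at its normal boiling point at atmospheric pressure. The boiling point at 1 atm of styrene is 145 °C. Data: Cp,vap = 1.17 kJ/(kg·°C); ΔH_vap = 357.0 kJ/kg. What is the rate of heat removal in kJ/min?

vapour 198→145 °C: -62.01 kJ/kg
condensation at 145 °C: -357 kJ/kg
Δh = -62.01 + -357 = -419.01 kJ/kg
Q = ṁ·Δh = 0.8931 kg/s × -419.01 kJ/kg = -374.22 kJ/s
|Q| = 374.22 kW = 22453 kJ/min

Q_c = 22500 kJ/min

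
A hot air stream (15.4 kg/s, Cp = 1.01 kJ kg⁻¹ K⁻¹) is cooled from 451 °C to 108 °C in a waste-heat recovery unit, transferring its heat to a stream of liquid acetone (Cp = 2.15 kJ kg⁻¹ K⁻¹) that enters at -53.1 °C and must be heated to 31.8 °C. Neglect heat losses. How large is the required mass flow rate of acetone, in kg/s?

Heat released by hot stream: Q = 15.4 × 1.01 × (451 − 108) = 5335 kJ/s
Energy balance on cold side (adiabatic exchanger): Q = ṁ_c·Cp_c·(T_c,out − T_c,in)
ṁ_c = 5335 / [2.15 × (31.8 − -53.1)] = 29.227 kg/s

ṁ_c = 29.2 kg/s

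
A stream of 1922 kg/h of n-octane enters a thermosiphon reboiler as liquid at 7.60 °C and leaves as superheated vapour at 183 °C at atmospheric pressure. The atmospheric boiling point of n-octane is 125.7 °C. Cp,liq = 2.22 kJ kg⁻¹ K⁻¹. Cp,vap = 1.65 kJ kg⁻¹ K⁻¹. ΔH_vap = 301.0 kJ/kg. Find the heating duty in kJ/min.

Q = 21100 kJ/min

liquid 7.60→125.7 °C: 262.18 kJ/kg
vaporisation at 125.7 °C: 301 kJ/kg
vapour 125.7→183 °C: 94.545 kJ/kg
Δh = 262.18 + 301 + 94.545 = 657.73 kJ/kg
Q = ṁ·Δh = 1922 kg/h × 657.73 kJ/kg = 1.2642e+06 kJ/h
|Q| = 351.15 kW = 21069 kJ/min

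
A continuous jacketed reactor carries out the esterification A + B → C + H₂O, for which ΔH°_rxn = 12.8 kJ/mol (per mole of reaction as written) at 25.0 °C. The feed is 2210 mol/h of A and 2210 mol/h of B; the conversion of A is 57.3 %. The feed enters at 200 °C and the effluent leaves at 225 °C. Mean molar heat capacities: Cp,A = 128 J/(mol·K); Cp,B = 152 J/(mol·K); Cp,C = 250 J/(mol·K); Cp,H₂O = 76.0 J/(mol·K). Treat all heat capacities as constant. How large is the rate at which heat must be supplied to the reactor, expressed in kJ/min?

Q_in = 722 kJ/min

Extent of reaction ξ = 0.573 × 2210 = 1266.3 mol/h
Reaction term: ξ·ΔH°_rxn = 1266.3 × 12.8 = 16209 kJ/h
Sensible, feed 200→25 °C: -108290 kJ/h
Outlet flows (mol/h): A 943.67, B 943.67, C 1266.3, H₂O 1266.3
Sensible, products 25→225 °C: 135410 kJ/h
Q = ΔH = 43329 kJ/h = 12.036 kW
Heat supplied = 722.15 kJ/min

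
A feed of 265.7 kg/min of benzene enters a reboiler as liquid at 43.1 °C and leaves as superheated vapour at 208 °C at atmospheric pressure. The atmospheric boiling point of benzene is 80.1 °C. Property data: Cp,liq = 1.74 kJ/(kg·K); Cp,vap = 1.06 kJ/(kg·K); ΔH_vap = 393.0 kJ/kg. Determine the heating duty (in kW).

Q = 2630 kW

liquid 43.1→80.1 °C: 64.38 kJ/kg
vaporisation at 80.1 °C: 393 kJ/kg
vapour 80.1→208 °C: 135.57 kJ/kg
Δh = 64.38 + 393 + 135.57 = 592.95 kJ/kg
Q = ṁ·Δh = 265.7 kg/min × 592.95 kJ/kg = 157550 kJ/min
|Q| = 2625.8 kW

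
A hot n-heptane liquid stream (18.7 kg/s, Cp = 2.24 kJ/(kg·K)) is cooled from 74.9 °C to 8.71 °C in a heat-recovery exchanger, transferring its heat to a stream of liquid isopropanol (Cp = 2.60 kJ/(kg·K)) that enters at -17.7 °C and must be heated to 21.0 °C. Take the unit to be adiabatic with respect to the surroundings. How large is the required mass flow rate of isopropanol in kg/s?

Heat released by hot stream: Q = 18.7 × 2.24 × (74.9 − 8.71) = 2772.6 kJ/s
Energy balance on cold side (adiabatic exchanger): Q = ṁ_c·Cp_c·(T_c,out − T_c,in)
ṁ_c = 2772.6 / [2.60 × (21.0 − -17.7)] = 27.555 kg/s

ṁ_c = 27.6 kg/s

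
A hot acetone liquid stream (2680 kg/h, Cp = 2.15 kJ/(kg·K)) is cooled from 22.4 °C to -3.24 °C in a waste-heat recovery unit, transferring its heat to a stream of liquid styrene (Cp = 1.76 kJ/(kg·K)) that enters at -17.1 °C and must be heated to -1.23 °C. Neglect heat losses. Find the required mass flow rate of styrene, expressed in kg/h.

Heat released by hot stream: Q = 2680 × 2.15 × (22.4 − -3.24) = 147740 kJ/h
Energy balance on cold side (adiabatic exchanger): Q = ṁ_c·Cp_c·(T_c,out − T_c,in)
ṁ_c = 147740 / [1.76 × (-1.23 − -17.1)] = 5289.3 kg/h

ṁ_c = 5290 kg/h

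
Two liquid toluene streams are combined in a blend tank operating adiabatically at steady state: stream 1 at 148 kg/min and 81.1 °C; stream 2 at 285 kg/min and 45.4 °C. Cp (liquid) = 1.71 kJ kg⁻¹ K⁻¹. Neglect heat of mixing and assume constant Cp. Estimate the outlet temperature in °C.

No heat crosses the boundary, so H_out = H_in.
Σ ṁᵢCp,ᵢTᵢ = 148×1.71×81.1 + 285×1.71×45.4 = 42650
Σ ṁᵢCp,ᵢ = 148×1.71 + 285×1.71 = 740.43
T_out = 42650 / 740.43 = 57.602 °C

T_out = 57.6 °C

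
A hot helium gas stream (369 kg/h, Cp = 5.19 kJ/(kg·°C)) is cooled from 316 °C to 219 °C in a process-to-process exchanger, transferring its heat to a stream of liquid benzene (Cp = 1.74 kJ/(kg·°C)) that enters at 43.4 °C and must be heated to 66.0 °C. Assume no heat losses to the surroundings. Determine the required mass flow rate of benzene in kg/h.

Heat released by hot stream: Q = 369 × 5.19 × (316 − 219) = 185770 kJ/h
Energy balance on cold side (adiabatic exchanger): Q = ṁ_c·Cp_c·(T_c,out − T_c,in)
ṁ_c = 185770 / [1.74 × (66.0 − 43.4)] = 4724 kg/h

ṁ_c = 4720 kg/h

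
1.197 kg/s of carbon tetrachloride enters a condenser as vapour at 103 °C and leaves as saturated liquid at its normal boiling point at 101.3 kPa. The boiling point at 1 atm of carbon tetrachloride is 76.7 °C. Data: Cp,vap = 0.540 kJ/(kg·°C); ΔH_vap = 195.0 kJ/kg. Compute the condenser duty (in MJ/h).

Q_c = 901 MJ/h

vapour 103→76.7 °C: -14.202 kJ/kg
condensation at 76.7 °C: -195 kJ/kg
Δh = -14.202 + -195 = -209.2 kJ/kg
Q = ṁ·Δh = 1.197 kg/s × -209.2 kJ/kg = -250.41 kJ/s
|Q| = 250.41 kW = 901.49 MJ/h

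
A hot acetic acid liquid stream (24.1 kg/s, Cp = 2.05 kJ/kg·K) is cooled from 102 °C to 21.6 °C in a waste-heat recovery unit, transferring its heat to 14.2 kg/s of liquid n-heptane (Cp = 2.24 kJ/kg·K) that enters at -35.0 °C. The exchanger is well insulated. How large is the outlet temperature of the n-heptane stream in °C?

Heat released by hot stream: Q = 24.1 × 2.05 × (102 − 21.6) = 3972.2 kJ/s
Energy balance on cold side (adiabatic exchanger): Q = ṁ_c·Cp_c·(T_c,out − T_c,in)
T_c,out = -35.0 + 3972.2/(14.2 × 2.24) = 89.879 °C

T_c,out = 89.9 °C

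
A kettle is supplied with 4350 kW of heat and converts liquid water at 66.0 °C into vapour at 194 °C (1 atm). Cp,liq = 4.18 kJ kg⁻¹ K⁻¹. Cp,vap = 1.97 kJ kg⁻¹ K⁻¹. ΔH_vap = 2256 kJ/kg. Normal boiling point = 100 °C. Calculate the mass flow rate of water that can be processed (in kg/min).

ṁ = 101 kg/min

Δh = 4.18×(100−66.0) + 2256 + 1.97×(194−100) = 2583.3 kJ/kg
Q = 4350 kW = 4350 kJ/s = 261000 kJ/min
ṁ = Q/Δh = 261000 / 2583.3 = 101.03 kg/min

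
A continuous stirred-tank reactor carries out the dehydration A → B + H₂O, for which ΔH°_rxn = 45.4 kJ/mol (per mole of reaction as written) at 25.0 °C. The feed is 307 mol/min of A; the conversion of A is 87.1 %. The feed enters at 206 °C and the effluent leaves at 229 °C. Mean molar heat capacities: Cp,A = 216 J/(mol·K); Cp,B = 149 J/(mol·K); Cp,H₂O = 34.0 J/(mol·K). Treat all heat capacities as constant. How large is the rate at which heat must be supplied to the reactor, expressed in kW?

Q_in = 198 kW

Extent of reaction ξ = 0.871 × 307 = 267.4 mol/min
Reaction term: ξ·ΔH°_rxn = 267.4 × 45.4 = 12140 kJ/min
Sensible, feed 206→25 °C: -12002 kJ/min
Outlet flows (mol/min): A 39.603, B 267.4, H₂O 267.4
Sensible, products 25→229 °C: 11728 kJ/min
Q = ΔH = 11865 kJ/min = 197.75 kW
Heat supplied = 197.75 kW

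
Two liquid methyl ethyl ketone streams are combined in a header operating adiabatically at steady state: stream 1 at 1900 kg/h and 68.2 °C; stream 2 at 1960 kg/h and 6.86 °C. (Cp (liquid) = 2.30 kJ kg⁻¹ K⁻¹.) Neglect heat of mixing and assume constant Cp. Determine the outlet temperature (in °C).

Energy balance with Q = 0: Σ ṁᵢCp,ᵢ(T_out − Tᵢ) = 0
T_out = Σ ṁᵢCp,ᵢTᵢ / Σ ṁᵢCp,ᵢ
      = 328960 / 8878 = 37.053 °C

T_out = 37.1 °C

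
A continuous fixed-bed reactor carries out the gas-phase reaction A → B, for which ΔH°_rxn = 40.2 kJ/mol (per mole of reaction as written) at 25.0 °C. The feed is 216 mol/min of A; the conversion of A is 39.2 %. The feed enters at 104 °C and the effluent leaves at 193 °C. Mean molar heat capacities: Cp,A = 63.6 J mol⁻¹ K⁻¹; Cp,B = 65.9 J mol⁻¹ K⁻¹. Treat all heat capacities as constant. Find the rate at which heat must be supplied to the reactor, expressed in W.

Q_in = 77700 W

Extent of reaction ξ = 0.392 × 216 = 84.672 mol/min
Reaction term: ξ·ΔH°_rxn = 84.672 × 40.2 = 3403.8 kJ/min
Sensible, feed 104→25 °C: -1085.3 kJ/min
Outlet flows (mol/min): A 131.33, B 84.672
Sensible, products 25→193 °C: 2340.6 kJ/min
Q = ΔH = 4659.2 kJ/min = 77.653 kW
Heat supplied = 77653 W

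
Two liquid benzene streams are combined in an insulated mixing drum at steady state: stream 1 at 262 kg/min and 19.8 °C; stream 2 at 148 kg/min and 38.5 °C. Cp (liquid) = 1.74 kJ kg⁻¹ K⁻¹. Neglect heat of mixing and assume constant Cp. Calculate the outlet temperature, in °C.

Adiabatic, steady state ⇒ Σ ṁᵢCp,ᵢ(T_out − Tᵢ) = 0
Σ ṁᵢCp,ᵢTᵢ = 262×1.74×19.8 + 148×1.74×38.5 = 18941
Σ ṁᵢCp,ᵢ = 262×1.74 + 148×1.74 = 713.4
T_out = 18941 / 713.4 = 26.55 °C

T_out = 26.6 °C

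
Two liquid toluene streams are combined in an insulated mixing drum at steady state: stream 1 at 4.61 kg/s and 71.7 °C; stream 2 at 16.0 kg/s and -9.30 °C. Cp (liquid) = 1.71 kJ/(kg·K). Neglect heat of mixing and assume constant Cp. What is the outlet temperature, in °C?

T_out = 8.82 °C

Energy balance with Q = 0: Σ ṁᵢCp,ᵢ(T_out − Tᵢ) = 0
Σ ṁᵢCp,ᵢTᵢ = 4.61×1.71×71.7 + 16.0×1.71×-9.30 = 310.77
Σ ṁᵢCp,ᵢ = 4.61×1.71 + 16.0×1.71 = 35.243
T_out = 310.77 / 35.243 = 8.8179 °C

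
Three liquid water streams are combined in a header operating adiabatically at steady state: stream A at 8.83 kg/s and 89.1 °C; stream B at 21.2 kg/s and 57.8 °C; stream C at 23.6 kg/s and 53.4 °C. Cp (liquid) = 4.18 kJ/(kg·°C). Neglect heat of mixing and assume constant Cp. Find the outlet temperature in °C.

No heat crosses the boundary, so H_out = H_in.
Σ ṁᵢCp,ᵢTᵢ = 8.83×4.18×89.1 + 21.2×4.18×57.8 + 23.6×4.18×53.4 = 13678
Σ ṁᵢCp,ᵢ = 8.83×4.18 + 21.2×4.18 + 23.6×4.18 = 224.17
T_out = 13678 / 224.17 = 61.017 °C

T_out = 61.0 °C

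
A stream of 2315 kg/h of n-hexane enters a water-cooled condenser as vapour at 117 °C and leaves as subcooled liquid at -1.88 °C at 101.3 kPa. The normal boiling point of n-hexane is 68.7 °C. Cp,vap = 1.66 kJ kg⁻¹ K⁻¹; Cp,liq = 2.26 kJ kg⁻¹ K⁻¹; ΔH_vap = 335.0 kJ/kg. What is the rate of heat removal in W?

Q_c = 370000 W

vapour 117→68.7 °C: -80.178 kJ/kg
condensation at 68.7 °C: -335 kJ/kg
liquid 68.7→-1.88 °C: -159.51 kJ/kg
Δh = -80.178 + -335 + -159.51 = -574.69 kJ/kg
Q = ṁ·Δh = 2315 kg/h × -574.69 kJ/kg = -1.3304e+06 kJ/h
|Q| = 369.56 kW = 369560 W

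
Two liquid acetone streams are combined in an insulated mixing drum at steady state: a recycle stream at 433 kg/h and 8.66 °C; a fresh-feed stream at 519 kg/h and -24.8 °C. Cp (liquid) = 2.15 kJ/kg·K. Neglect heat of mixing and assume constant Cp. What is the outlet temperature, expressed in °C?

T_out = -9.58 °C

Energy balance with Q = 0: Σ ṁᵢCp,ᵢ(T_out − Tᵢ) = 0
T_out = Σ ṁᵢCp,ᵢTᵢ / Σ ṁᵢCp,ᵢ
      = -19611 / 2046.8 = -9.5813 °C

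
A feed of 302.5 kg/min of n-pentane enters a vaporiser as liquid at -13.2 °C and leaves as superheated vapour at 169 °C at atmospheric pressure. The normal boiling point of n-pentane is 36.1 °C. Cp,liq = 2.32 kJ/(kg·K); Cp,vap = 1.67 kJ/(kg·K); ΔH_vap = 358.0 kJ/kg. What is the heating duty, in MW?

Q = 3.50 MW

liquid -13.2→36.1 °C: 114.38 kJ/kg
vaporisation at 36.1 °C: 358 kJ/kg
vapour 36.1→169 °C: 221.94 kJ/kg
Δh = 114.38 + 358 + 221.94 = 694.32 kJ/kg
Q = ṁ·Δh = 302.5 kg/min × 694.32 kJ/kg = 210030 kJ/min
|Q| = 3500.5 kW = 3.5005 MW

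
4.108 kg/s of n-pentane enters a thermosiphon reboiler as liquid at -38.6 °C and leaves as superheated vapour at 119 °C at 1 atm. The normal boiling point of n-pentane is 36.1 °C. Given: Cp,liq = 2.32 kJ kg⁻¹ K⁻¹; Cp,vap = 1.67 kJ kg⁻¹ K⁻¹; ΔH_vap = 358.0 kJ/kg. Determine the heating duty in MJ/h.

Q = 9900 MJ/h

liquid -38.6→36.1 °C: 173.3 kJ/kg
vaporisation at 36.1 °C: 358 kJ/kg
vapour 36.1→119 °C: 138.44 kJ/kg
Δh = 173.3 + 358 + 138.44 = 669.75 kJ/kg
Q = ṁ·Δh = 4.108 kg/s × 669.75 kJ/kg = 2751.3 kJ/s
|Q| = 2751.3 kW = 9904.8 MJ/h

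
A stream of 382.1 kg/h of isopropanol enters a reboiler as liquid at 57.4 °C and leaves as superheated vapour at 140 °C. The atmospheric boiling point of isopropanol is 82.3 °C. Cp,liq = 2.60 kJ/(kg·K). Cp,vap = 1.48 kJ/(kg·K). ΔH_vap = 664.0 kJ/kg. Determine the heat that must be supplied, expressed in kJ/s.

liquid 57.4→82.3 °C: 64.74 kJ/kg
vaporisation at 82.3 °C: 664 kJ/kg
vapour 82.3→140 °C: 85.396 kJ/kg
Δh = 64.74 + 664 + 85.396 = 814.14 kJ/kg
Q = ṁ·Δh = 382.1 kg/h × 814.14 kJ/kg = 311080 kJ/h
|Q| = 86.411 kW

Q = 86.4 kJ/s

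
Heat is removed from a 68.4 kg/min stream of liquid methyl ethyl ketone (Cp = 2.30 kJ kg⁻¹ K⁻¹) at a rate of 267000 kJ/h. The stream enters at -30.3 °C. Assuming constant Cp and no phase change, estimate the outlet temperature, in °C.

Q = 267000 kJ/h = 4450 kJ/min
ΔT = Q/(ṁ·Cp) = 4450/(68.4×2.30) = 28.286 K
T_out = -30.3 − 28.286 = -58.586 °C

T_out = -58.6 °C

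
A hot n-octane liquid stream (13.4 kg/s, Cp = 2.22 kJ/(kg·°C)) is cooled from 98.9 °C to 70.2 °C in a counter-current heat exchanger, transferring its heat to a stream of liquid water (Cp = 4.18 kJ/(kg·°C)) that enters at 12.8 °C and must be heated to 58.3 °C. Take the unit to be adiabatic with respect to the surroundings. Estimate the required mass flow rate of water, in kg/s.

ṁ_c = 4.49 kg/s

Heat released by hot stream: Q = 13.4 × 2.22 × (98.9 − 70.2) = 853.77 kJ/s
Energy balance on cold side (adiabatic exchanger): Q = ṁ_c·Cp_c·(T_c,out − T_c,in)
ṁ_c = 853.77 / [4.18 × (58.3 − 12.8)] = 4.489 kg/s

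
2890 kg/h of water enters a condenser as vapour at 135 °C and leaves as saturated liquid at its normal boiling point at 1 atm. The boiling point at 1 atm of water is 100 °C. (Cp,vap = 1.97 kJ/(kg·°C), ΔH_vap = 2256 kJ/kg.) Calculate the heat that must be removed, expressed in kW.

Q_c = 1870 kW

vapour 135→100 °C: -68.95 kJ/kg
condensation at 100 °C: -2256 kJ/kg
Δh = -68.95 + -2256 = -2324.9 kJ/kg
Q = ṁ·Δh = 2890 kg/h × -2324.9 kJ/kg = -6.7191e+06 kJ/h
|Q| = 1866.4 kW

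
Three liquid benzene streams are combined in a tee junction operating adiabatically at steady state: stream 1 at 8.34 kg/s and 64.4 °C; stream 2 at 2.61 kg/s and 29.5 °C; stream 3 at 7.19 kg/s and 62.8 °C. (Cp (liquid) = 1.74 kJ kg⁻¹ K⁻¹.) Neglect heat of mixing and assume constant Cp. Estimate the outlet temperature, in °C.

Adiabatic, steady state ⇒ Σ ṁᵢCp,ᵢ(T_out − Tᵢ) = 0
Σ ṁᵢCp,ᵢTᵢ = 8.34×1.74×64.4 + 2.61×1.74×29.5 + 7.19×1.74×62.8 = 1854.2
Σ ṁᵢCp,ᵢ = 8.34×1.74 + 2.61×1.74 + 7.19×1.74 = 31.564
T_out = 1854.2 / 31.564 = 58.744 °C

T_out = 58.7 °C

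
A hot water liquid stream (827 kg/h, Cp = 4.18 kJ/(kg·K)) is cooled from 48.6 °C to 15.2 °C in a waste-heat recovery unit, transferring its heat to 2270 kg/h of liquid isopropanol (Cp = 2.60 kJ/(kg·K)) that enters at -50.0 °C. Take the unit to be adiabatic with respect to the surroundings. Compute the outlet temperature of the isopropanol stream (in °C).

Heat released by hot stream: Q = 827 × 4.18 × (48.6 − 15.2) = 115460 kJ/h
Energy balance on cold side (adiabatic exchanger): Q = ṁ_c·Cp_c·(T_c,out − T_c,in)
T_c,out = -50.0 + 115460/(2270 × 2.60) = -30.437 °C

T_c,out = -30.4 °C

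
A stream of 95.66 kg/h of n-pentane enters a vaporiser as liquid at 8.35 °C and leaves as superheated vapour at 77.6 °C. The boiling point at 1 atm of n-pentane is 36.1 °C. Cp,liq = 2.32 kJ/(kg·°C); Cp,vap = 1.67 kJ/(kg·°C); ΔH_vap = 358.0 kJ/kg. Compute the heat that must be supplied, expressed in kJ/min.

liquid 8.35→36.1 °C: 64.38 kJ/kg
vaporisation at 36.1 °C: 358 kJ/kg
vapour 36.1→77.6 °C: 69.305 kJ/kg
Δh = 64.38 + 358 + 69.305 = 491.68 kJ/kg
Q = ṁ·Δh = 95.66 kg/h × 491.68 kJ/kg = 47035 kJ/h
|Q| = 13.065 kW = 783.91 kJ/min

Q = 784 kJ/min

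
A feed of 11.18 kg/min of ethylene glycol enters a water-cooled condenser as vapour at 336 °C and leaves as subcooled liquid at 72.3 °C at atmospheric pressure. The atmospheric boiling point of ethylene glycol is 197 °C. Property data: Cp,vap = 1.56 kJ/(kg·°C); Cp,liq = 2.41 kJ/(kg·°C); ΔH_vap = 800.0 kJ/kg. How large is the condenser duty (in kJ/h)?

vapour 336→197 °C: -216.84 kJ/kg
condensation at 197 °C: -800 kJ/kg
liquid 197→72.3 °C: -300.53 kJ/kg
Δh = -216.84 + -800 + -300.53 = -1317.4 kJ/kg
Q = ṁ·Δh = 11.18 kg/min × -1317.4 kJ/kg = -14728 kJ/min
|Q| = 245.47 kW = 883690 kJ/h

Q_c = 884000 kJ/h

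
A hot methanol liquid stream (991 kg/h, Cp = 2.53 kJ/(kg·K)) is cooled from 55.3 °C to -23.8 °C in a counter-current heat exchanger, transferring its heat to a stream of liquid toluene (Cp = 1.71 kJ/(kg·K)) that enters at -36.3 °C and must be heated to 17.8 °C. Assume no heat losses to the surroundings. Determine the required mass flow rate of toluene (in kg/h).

ṁ_c = 2140 kg/h

Heat released by hot stream: Q = 991 × 2.53 × (55.3 − -23.8) = 198320 kJ/h
Energy balance on cold side (adiabatic exchanger): Q = ṁ_c·Cp_c·(T_c,out − T_c,in)
ṁ_c = 198320 / [1.71 × (17.8 − -36.3)] = 2143.8 kg/h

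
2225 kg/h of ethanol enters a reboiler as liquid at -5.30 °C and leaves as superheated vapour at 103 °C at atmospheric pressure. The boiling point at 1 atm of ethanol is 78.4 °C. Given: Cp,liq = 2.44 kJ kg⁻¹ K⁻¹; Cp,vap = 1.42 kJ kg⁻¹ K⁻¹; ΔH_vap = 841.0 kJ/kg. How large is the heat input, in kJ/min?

liquid -5.30→78.4 °C: 204.23 kJ/kg
vaporisation at 78.4 °C: 841 kJ/kg
vapour 78.4→103 °C: 34.932 kJ/kg
Δh = 204.23 + 841 + 34.932 = 1080.2 kJ/kg
Q = ṁ·Δh = 2225 kg/h × 1080.2 kJ/kg = 2.4034e+06 kJ/h
|Q| = 667.6 kW = 40056 kJ/min

Q = 40100 kJ/min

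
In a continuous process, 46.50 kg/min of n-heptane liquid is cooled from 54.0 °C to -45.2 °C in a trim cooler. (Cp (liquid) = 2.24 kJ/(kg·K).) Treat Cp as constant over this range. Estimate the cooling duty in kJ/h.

Q_c = 620000 kJ/h

Q = ṁ·Cp·ΔT = 46.50 × 2.24 × (-45.2 − 54.0) = -10333 kJ/min
Converting: 10333 / 60 s = 172.21 kW
Cooling duty = 619960 kJ/h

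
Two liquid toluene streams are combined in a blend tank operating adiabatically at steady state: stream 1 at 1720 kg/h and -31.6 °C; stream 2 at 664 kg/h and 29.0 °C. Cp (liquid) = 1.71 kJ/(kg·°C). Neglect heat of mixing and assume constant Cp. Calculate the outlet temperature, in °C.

No heat crosses the boundary, so H_out = H_in.
Σ ṁᵢCp,ᵢTᵢ = 1720×1.71×-31.6 + 664×1.71×29.0 = -60014
Σ ṁᵢCp,ᵢ = 1720×1.71 + 664×1.71 = 4076.6
T_out = -60014 / 4076.6 = -14.721 °C

T_out = -14.7 °C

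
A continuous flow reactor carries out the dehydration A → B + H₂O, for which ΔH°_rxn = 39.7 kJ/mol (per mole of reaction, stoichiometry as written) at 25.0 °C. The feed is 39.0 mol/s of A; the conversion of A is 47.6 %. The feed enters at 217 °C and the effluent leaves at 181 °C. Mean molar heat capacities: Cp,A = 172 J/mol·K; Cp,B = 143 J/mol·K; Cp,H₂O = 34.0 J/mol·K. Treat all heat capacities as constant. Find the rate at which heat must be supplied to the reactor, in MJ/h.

Extent of reaction ξ = 0.476 × 39.0 = 18.564 mol/s
Reaction term: ξ·ΔH°_rxn = 18.564 × 39.7 = 736.99 kJ/s
Sensible, feed 217→25 °C: -1287.9 kJ/s
Outlet flows (mol/s): A 20.436, B 18.564, H₂O 18.564
Sensible, products 25→181 °C: 1060.9 kJ/s
Q = ΔH = 509.98 kJ/s = 509.98 kW
Heat supplied = 1835.9 MJ/h

Q_in = 1840 MJ/h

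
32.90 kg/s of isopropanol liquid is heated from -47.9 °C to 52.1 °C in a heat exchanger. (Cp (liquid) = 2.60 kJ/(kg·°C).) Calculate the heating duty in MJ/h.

Q = 30800 MJ/h

Q = ṁ·Cp·ΔT = 32.90 × 2.60 × (52.1 − -47.9) = 8554 kJ/s
Heating duty = 30794 MJ/h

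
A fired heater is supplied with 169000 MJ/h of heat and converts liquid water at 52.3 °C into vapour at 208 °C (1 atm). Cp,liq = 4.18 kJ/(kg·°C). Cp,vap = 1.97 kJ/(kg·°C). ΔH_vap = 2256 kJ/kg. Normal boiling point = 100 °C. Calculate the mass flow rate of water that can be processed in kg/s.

Δh = 4.18×(100−52.3) + 2256 + 1.97×(208−100) = 2668.1 kJ/kg
Q = 169000 MJ/h = 46944 kJ/s = 46944 kJ/s
ṁ = Q/Δh = 46944 / 2668.1 = 17.594 kg/s

ṁ = 17.6 kg/s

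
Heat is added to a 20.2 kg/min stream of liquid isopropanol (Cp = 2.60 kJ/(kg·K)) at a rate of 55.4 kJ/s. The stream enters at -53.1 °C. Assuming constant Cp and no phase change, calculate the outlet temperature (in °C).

T_out = 10.2 °C

Q = 55.4 kJ/s = 3324 kJ/min
ΔT = Q/(ṁ·Cp) = 3324/(20.2×2.60) = 63.29 K
T_out = -53.1 + 63.29 = 10.19 °C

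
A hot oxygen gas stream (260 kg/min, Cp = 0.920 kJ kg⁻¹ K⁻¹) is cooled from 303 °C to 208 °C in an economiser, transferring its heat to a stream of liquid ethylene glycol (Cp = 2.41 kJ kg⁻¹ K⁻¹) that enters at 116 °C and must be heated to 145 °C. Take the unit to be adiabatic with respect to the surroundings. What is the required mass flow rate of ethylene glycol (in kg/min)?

ṁ_c = 325 kg/min

Heat released by hot stream: Q = 260 × 0.920 × (303 − 208) = 22724 kJ/min
Energy balance on cold side (adiabatic exchanger): Q = ṁ_c·Cp_c·(T_c,out − T_c,in)
ṁ_c = 22724 / [2.41 × (145 − 116)] = 325.14 kg/min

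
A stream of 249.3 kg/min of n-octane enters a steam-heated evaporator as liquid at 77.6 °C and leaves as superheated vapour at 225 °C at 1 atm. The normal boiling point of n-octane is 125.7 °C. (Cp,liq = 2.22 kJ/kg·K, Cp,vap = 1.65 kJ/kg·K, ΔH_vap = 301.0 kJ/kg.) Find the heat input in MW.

liquid 77.6→125.7 °C: 106.78 kJ/kg
vaporisation at 125.7 °C: 301 kJ/kg
vapour 125.7→225 °C: 163.84 kJ/kg
Δh = 106.78 + 301 + 163.84 = 571.63 kJ/kg
Q = ṁ·Δh = 249.3 kg/min × 571.63 kJ/kg = 142510 kJ/min
|Q| = 2375.1 kW = 2.3751 MW

Q = 2.38 MW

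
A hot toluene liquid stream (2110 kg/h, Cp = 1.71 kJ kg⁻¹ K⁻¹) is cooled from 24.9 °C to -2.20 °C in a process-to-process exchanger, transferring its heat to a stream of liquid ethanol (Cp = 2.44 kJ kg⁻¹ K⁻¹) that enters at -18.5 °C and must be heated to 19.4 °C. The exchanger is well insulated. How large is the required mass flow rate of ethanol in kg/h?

ṁ_c = 1060 kg/h

Heat released by hot stream: Q = 2110 × 1.71 × (24.9 − -2.20) = 97780 kJ/h
Energy balance on cold side (adiabatic exchanger): Q = ṁ_c·Cp_c·(T_c,out − T_c,in)
ṁ_c = 97780 / [2.44 × (19.4 − -18.5)] = 1057.4 kg/h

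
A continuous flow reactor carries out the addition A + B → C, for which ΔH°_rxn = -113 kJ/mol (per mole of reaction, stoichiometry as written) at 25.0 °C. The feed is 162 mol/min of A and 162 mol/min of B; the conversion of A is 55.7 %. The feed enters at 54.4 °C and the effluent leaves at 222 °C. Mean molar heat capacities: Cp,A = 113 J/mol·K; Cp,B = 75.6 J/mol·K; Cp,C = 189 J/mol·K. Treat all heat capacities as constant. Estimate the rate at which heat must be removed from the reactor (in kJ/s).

Q_out = 84.5 kJ/s

Extent of reaction ξ = 0.557 × 162 = 90.234 mol/min
Reaction term: ξ·ΔH°_rxn = 90.234 × -113 = -10196 kJ/min
Sensible, feed 54.4→25 °C: -898.26 kJ/min
Outlet flows (mol/min): A 71.766, B 71.766, C 90.234
Sensible, products 25→222 °C: 6026.1 kJ/min
Q = ΔH = -5068.6 kJ/min = -84.477 kW
Heat removed = 84.477 kJ/s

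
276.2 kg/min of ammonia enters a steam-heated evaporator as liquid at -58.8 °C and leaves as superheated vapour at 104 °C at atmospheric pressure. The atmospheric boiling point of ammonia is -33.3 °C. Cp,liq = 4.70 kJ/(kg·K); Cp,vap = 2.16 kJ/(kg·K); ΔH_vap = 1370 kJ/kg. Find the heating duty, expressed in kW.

liquid -58.8→-33.3 °C: 119.85 kJ/kg
vaporisation at -33.3 °C: 1370 kJ/kg
vapour -33.3→104 °C: 296.57 kJ/kg
Δh = 119.85 + 1370 + 296.57 = 1786.4 kJ/kg
Q = ṁ·Δh = 276.2 kg/min × 1786.4 kJ/kg = 493410 kJ/min
|Q| = 8223.5 kW

Q = 8220 kW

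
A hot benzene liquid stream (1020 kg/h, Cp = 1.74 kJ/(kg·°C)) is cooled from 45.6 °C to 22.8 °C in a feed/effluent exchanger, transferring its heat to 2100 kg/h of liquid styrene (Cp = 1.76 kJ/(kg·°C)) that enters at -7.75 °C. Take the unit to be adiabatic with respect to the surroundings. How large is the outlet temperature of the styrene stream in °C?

T_c,out = 3.20 °C

Heat released by hot stream: Q = 1020 × 1.74 × (45.6 − 22.8) = 40465 kJ/h
Energy balance on cold side (adiabatic exchanger): Q = ṁ_c·Cp_c·(T_c,out − T_c,in)
T_c,out = -7.75 + 40465/(2100 × 1.76) = 3.1984 °C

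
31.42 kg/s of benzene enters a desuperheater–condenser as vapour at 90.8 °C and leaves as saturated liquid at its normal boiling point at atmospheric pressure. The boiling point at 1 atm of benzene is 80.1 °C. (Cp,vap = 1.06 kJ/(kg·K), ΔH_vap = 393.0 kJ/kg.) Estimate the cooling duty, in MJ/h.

Q_c = 45700 MJ/h

vapour 90.8→80.1 °C: -11.342 kJ/kg
condensation at 80.1 °C: -393 kJ/kg
Δh = -11.342 + -393 = -404.34 kJ/kg
Q = ṁ·Δh = 31.42 kg/s × -404.34 kJ/kg = -12704 kJ/s
|Q| = 12704 kW = 45736 MJ/h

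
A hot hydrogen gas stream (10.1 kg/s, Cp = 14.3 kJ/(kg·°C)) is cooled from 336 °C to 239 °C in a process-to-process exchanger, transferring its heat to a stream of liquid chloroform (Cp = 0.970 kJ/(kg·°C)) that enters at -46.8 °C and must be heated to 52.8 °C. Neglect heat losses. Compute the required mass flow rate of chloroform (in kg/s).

Heat released by hot stream: Q = 10.1 × 14.3 × (336 − 239) = 14010 kJ/s
Energy balance on cold side (adiabatic exchanger): Q = ṁ_c·Cp_c·(T_c,out − T_c,in)
ṁ_c = 14010 / [0.970 × (52.8 − -46.8)] = 145.01 kg/s

ṁ_c = 145 kg/s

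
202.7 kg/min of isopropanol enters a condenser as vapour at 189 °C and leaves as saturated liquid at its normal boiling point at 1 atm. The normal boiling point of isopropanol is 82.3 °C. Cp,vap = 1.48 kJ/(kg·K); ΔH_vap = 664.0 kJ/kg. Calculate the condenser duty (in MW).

vapour 189→82.3 °C: -157.92 kJ/kg
condensation at 82.3 °C: -664 kJ/kg
Δh = -157.92 + -664 = -821.92 kJ/kg
Q = ṁ·Δh = 202.7 kg/min × -821.92 kJ/kg = -166600 kJ/min
|Q| = 2776.7 kW = 2.7767 MW

Q_c = 2.78 MW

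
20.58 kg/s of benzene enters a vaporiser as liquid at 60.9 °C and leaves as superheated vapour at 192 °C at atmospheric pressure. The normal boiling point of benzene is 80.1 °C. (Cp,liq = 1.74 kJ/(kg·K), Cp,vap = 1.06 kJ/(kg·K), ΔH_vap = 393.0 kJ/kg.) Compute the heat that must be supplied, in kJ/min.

liquid 60.9→80.1 °C: 33.408 kJ/kg
vaporisation at 80.1 °C: 393 kJ/kg
vapour 80.1→192 °C: 118.61 kJ/kg
Δh = 33.408 + 393 + 118.61 = 545.02 kJ/kg
Q = ṁ·Δh = 20.58 kg/s × 545.02 kJ/kg = 11217 kJ/s
|Q| = 11217 kW = 672990 kJ/min

Q = 673000 kJ/min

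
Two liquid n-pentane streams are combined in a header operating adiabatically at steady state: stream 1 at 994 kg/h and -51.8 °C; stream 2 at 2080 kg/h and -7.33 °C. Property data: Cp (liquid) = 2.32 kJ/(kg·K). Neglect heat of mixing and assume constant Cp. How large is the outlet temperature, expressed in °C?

Energy balance with Q = 0: Σ ṁᵢCp,ᵢ(T_out − Tᵢ) = 0
T_out = Σ ṁᵢCp,ᵢTᵢ / Σ ṁᵢCp,ᵢ
      = -154830 / 7131.7 = -21.71 °C

T_out = -21.7 °C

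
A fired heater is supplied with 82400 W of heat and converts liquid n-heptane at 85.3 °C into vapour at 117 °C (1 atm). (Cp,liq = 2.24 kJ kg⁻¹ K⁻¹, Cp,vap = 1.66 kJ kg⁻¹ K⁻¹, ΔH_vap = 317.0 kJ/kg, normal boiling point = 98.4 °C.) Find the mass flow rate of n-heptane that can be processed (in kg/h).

ṁ = 786 kg/h

Δh = 2.24×(98.4−85.3) + 317.0 + 1.66×(117−98.4) = 377.22 kJ/kg
Q = 82400 W = 82.4 kJ/s = 296640 kJ/h
ṁ = Q/Δh = 296640 / 377.22 = 786.38 kg/h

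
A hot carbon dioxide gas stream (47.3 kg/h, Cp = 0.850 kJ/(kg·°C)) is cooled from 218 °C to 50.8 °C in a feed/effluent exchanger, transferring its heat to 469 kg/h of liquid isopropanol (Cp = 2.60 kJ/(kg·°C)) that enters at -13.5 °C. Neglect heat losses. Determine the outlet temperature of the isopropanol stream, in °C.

Heat released by hot stream: Q = 47.3 × 0.850 × (218 − 50.8) = 6722.3 kJ/h
Energy balance on cold side (adiabatic exchanger): Q = ṁ_c·Cp_c·(T_c,out − T_c,in)
T_c,out = -13.5 + 6722.3/(469 × 2.60) = -7.9872 °C

T_c,out = -7.99 °C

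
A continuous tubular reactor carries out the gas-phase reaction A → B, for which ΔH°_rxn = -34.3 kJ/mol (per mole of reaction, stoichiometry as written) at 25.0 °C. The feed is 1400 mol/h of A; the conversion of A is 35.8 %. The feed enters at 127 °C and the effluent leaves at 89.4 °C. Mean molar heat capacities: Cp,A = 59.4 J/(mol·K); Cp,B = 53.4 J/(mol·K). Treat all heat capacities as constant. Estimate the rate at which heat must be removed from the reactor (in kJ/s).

Q_out = 5.70 kJ/s

Extent of reaction ξ = 0.358 × 1400 = 501.2 mol/h
Reaction term: ξ·ΔH°_rxn = 501.2 × -34.3 = -17191 kJ/h
Sensible, feed 127→25 °C: -8482.3 kJ/h
Outlet flows (mol/h): A 898.8, B 501.2
Sensible, products 25→89.4 °C: 5161.8 kJ/h
Q = ΔH = -20512 kJ/h = -5.6977 kW
Heat removed = 5.6977 kJ/s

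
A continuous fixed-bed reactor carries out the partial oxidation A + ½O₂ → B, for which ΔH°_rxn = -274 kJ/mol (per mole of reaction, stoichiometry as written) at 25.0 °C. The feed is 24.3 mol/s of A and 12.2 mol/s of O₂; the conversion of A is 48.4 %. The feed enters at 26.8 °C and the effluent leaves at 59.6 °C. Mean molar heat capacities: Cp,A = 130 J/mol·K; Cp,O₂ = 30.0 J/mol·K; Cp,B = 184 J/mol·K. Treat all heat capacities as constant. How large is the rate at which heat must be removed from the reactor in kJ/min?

Extent of reaction ξ = 0.484 × 24.3 = 11.761 mol/s
Reaction term: ξ·ΔH°_rxn = 11.761 × -274 = -3222.6 kJ/s
Sensible, feed 26.8→25 °C: -6.345 kJ/s
Outlet flows (mol/s): A 12.539, O₂ 6.3194, B 11.761
Sensible, products 25→59.6 °C: 137.84 kJ/s
Q = ΔH = -3091.1 kJ/s = -3091.1 kW
Heat removed = 185460 kJ/min

Q_out = 185000 kJ/min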